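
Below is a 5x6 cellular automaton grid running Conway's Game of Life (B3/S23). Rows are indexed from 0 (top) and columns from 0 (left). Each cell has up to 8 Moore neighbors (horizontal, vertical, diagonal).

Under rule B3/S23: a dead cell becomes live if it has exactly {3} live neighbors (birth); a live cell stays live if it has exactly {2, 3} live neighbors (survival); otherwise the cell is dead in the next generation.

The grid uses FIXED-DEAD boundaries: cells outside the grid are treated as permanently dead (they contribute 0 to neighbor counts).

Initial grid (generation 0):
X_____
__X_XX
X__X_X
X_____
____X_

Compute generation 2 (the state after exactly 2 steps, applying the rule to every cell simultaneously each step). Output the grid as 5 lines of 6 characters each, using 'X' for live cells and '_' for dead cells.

Simulating step by step:
Generation 0 (given above): 9 live cells
Generation 1: 8 live cells
______
_X_XXX
_X_X_X
____X_
______
Generation 2: 6 live cells
(generation 2 grid is the final answer)

Answer: ____X_
___X_X
___X_X
____X_
______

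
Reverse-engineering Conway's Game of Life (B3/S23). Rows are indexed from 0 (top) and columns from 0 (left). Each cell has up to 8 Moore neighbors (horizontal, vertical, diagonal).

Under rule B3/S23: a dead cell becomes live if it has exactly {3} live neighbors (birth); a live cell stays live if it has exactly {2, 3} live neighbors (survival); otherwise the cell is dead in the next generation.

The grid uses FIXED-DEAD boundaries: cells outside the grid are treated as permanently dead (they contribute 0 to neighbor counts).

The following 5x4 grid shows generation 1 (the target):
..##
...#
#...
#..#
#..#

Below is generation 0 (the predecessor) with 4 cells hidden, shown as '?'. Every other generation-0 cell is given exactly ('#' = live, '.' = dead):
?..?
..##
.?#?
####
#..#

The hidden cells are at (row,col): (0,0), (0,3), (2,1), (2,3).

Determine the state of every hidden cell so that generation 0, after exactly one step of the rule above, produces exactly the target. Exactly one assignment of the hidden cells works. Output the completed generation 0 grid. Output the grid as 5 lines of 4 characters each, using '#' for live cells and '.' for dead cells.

Answer: #..#
..##
.##.
####
#..#

Derivation:
Hidden generation-0 cells (in order): (0,0), (0,3), (2,1), (2,3).
A hidden cell only influences target cells in its own 3x3 neighborhood. Try each of the 2^4 = 16 assignments, step the completed generation 0 forward once under B3/S23, and compare with the target:
  (0,0)=. (0,3)=. (2,1)=. (2,3)=. -> step gives (0,2)='.' but target has '#' -> reject
  (0,0)=. (0,3)=. (2,1)=. (2,3)=# -> step gives (0,2)='.' but target has '#' -> reject
  (0,0)=. (0,3)=. (2,1)=# (2,3)=. -> step gives (0,2)='.' but target has '#' -> reject
  (0,0)=. (0,3)=. (2,1)=# (2,3)=# -> step gives (0,2)='.' but target has '#' -> reject
  (0,0)=. (0,3)=# (2,1)=. (2,3)=. -> step gives (1,2)='#' but target has '.' -> reject
  (0,0)=. (0,3)=# (2,1)=. (2,3)=# -> step gives (1,3)='.' but target has '#' -> reject
  (0,0)=. (0,3)=# (2,1)=# (2,3)=. -> step gives (1,1)='#' but target has '.' -> reject
  (0,0)=. (0,3)=# (2,1)=# (2,3)=# -> step gives (1,1)='#' but target has '.' -> reject
  (0,0)=# (0,3)=. (2,1)=. (2,3)=. -> step gives (0,2)='.' but target has '#' -> reject
  (0,0)=# (0,3)=. (2,1)=. (2,3)=# -> step gives (0,2)='.' but target has '#' -> reject
  (0,0)=# (0,3)=. (2,1)=# (2,3)=. -> step gives (0,2)='.' but target has '#' -> reject
  (0,0)=# (0,3)=. (2,1)=# (2,3)=# -> step gives (0,2)='.' but target has '#' -> reject
  (0,0)=# (0,3)=# (2,1)=. (2,3)=. -> step gives (1,1)='#' but target has '.' -> reject
  (0,0)=# (0,3)=# (2,1)=. (2,3)=# -> step gives (1,1)='#' but target has '.' -> reject
  (0,0)=# (0,3)=# (2,1)=# (2,3)=. -> step reproduces the target at every cell -> ACCEPT
  (0,0)=# (0,3)=# (2,1)=# (2,3)=# -> step gives (1,3)='.' but target has '#' -> reject
Unique solution: (0,0)=live, (0,3)=live, (2,1)=live, (2,3)=dead.
Check: live-neighbor counts of every cell in the completed generation 0:
0232
2443
3565
3553
2442
Applying B3/S23 to generation 0 with these counts gives:
..##
...#
#...
#..#
#..#
which matches the target exactly.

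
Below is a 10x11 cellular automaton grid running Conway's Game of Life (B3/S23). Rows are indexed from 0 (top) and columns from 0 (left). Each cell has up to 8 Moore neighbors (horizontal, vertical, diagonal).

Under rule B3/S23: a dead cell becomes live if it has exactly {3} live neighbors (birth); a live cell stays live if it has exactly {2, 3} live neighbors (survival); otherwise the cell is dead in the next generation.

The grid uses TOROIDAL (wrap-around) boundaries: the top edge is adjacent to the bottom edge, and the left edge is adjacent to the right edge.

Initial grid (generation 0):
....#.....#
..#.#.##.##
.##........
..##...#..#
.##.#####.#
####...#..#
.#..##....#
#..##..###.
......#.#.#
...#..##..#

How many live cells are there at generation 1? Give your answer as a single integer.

Answer: 49

Derivation:
Simulating step by step:
Generation 0 (given above): 45 live cells
Generation 1: 49 live cells
#...#...#.#
###..#...##
##....#####
....##.###.
....##..#.#
.......##.#
.....###...
#..##.###..
#..####...#
#....###..#
Population at generation 1: 49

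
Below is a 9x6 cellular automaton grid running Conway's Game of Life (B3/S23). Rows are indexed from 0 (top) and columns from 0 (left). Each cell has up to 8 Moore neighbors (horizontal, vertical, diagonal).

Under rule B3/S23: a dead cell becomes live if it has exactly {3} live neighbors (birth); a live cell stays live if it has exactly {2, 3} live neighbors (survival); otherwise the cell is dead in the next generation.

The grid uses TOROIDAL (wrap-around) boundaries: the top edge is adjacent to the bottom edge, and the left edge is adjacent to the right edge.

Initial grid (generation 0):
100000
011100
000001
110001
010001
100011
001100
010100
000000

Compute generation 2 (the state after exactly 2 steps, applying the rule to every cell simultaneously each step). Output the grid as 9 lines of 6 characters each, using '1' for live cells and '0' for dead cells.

Simulating step by step:
Generation 0 (given above): 17 live cells
Generation 1: 23 live cells
011000
111000
000011
010011
010000
111111
111101
000100
000000
Generation 2: 16 live cells
(generation 2 grid is the final answer)

Answer: 101000
101101
001110
000011
000000
000000
000000
110110
001000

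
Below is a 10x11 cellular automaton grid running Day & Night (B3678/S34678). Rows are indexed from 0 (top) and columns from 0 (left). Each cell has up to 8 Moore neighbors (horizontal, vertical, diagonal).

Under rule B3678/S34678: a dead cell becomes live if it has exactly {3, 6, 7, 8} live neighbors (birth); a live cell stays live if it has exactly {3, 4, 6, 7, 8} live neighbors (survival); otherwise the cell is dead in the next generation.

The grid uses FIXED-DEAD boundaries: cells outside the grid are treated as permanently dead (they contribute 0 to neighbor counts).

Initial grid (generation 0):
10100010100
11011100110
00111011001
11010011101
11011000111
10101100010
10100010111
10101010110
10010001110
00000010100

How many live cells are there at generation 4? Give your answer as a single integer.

Answer: 42

Derivation:
Simulating step by step:
Generation 0 (given above): 55 live cells
Generation 1: 45 live cells
00011101010
01001100110
00000010000
11100010111
10011010101
11101101010
01001000101
00000101110
01000110010
00000000110
Generation 2: 46 live cells
00001110000
00011101100
10100000001
01010000010
11011010111
11101111011
11111000000
00001101111
00000010111
00000000000
Generation 3: 46 live cells
00011111000
00011100000
01100000110
01011000110
10111010101
01110011011
10100100000
01101111101
00000100101
00000000010
Generation 4: 42 live cells
00010110000
00010101100
00100100110
11101100101
00111000111
10000011110
01000110001
01011111000
00001100100
00000000000
Population at generation 4: 42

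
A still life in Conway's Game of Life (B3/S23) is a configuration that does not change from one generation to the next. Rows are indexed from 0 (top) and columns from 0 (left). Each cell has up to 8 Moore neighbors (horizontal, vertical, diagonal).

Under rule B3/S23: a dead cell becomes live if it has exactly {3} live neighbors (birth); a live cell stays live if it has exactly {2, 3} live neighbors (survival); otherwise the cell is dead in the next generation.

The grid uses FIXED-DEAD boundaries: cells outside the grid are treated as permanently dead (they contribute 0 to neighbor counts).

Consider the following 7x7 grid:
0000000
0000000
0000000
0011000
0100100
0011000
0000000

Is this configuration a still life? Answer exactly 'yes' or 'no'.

Answer: yes

Derivation:
Compute generation 1 and compare to generation 0 (given above):
Generation 1:
0000000
0000000
0000000
0011000
0100100
0011000
0000000
The grids are IDENTICAL -> still life.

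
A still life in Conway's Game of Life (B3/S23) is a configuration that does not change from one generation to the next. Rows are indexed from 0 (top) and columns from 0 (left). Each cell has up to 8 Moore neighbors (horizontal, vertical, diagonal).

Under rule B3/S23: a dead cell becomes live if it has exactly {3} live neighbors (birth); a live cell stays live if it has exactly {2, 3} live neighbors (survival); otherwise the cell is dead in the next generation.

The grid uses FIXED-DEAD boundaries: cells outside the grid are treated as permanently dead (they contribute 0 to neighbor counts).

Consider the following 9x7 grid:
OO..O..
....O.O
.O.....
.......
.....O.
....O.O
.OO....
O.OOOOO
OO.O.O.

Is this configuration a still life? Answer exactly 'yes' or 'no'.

Compute generation 1 and compare to generation 0 (given above):
Generation 1:
.....O.
OO...O.
.......
.......
.....O.
.....O.
.OO...O
O....OO
OO.O.OO
Cell (0,0) differs: gen0=1 vs gen1=0 -> NOT a still life.

Answer: no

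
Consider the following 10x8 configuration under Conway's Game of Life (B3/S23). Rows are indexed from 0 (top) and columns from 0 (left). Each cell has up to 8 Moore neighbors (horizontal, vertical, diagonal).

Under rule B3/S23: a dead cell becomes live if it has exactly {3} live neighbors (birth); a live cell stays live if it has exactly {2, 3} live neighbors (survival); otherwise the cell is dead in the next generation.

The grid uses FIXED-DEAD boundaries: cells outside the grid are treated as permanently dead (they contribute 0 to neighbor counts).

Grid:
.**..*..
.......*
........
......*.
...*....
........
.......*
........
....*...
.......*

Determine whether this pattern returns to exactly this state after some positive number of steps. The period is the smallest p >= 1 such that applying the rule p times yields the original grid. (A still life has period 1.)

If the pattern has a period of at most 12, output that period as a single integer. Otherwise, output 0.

Simulating and comparing each generation to the original:
Gen 0 (original, given above): 9 live cells
Gen 1: 0 live cells, differs from original
Gen 2: 0 live cells, differs from original
Gen 3: 0 live cells, differs from original
Gen 4: 0 live cells, differs from original
Gen 5: 0 live cells, differs from original
Gen 6: 0 live cells, differs from original
Gen 7: 0 live cells, differs from original
Gen 8: 0 live cells, differs from original
Gen 9: 0 live cells, differs from original
Gen 10: 0 live cells, differs from original
Gen 11: 0 live cells, differs from original
Gen 12: 0 live cells, differs from original
No period found within 12 steps.

Answer: 0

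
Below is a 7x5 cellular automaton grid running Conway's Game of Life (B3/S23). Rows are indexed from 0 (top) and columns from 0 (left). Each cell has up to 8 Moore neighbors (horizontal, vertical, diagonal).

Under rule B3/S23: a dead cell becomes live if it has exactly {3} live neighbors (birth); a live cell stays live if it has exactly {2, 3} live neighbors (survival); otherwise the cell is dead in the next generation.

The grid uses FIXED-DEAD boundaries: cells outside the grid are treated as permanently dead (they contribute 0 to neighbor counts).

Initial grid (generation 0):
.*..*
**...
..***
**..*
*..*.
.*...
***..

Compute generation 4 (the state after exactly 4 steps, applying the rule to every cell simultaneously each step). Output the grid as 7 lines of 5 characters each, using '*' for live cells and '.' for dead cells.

Simulating step by step:
Generation 0 (given above): 16 live cells
Generation 1: 16 live cells
**...
**..*
..***
**..*
*.*..
.....
***..
Generation 2: 12 live cells
**...
*...*
..*.*
*...*
*....
*.*..
.*...
Generation 3: 11 live cells
**...
*..*.
.*..*
.*.*.
*....
*....
.*...
Generation 4: 15 live cells
(generation 4 grid is the final answer)

Answer: **...
*.*..
**.**
***..
**...
**...
.....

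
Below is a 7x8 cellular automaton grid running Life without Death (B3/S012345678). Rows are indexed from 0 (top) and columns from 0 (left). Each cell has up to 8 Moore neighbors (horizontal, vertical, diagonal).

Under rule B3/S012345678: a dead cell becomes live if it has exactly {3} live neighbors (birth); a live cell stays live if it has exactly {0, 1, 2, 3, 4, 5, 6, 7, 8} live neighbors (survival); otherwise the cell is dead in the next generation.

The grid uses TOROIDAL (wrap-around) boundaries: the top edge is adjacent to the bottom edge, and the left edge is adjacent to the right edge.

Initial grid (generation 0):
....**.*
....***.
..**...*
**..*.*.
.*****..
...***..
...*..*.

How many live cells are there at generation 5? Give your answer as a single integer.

Simulating step by step:
Generation 0 (given above): 23 live cells
Generation 1: 31 live cells
...***.*
....****
****...*
**..*.**
*******.
...****.
...*..*.
Generation 2: 35 live cells
...***.*
.*..****
****...*
**..*.**
*******.
.*.****.
..**..**
Generation 3: 36 live cells
...***.*
.*..****
****...*
**..*.**
*******.
.*.****.
*.**..**
Generation 4: 38 live cells
.*.***.*
.*..****
****...*
**..*.**
*******.
.*.****.
****..**
Generation 5: 38 live cells
.*.***.*
.*..****
****...*
**..*.**
*******.
.*.****.
****..**
Population at generation 5: 38

Answer: 38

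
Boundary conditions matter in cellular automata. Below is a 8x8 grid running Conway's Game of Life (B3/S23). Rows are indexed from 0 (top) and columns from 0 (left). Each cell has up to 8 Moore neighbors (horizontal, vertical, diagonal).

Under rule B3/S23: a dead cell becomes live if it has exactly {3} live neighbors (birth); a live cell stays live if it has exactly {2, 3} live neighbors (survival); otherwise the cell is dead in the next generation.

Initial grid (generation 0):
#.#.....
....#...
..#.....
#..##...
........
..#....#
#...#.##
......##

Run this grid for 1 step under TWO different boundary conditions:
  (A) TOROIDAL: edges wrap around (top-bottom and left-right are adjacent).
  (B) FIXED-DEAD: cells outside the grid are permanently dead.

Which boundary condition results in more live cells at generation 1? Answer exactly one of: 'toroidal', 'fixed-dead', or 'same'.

Answer: toroidal

Derivation:
Under TOROIDAL boundary, generation 1:
.......#
.#.#....
....#...
...#....
...#....
#.....##
#....#..
.#...##.
Population = 14

Under FIXED-DEAD boundary, generation 1:
........
.#.#....
....#...
...#....
...#....
......##
.....#..
.....###
Population = 11

Comparison: toroidal=14, fixed-dead=11 -> toroidal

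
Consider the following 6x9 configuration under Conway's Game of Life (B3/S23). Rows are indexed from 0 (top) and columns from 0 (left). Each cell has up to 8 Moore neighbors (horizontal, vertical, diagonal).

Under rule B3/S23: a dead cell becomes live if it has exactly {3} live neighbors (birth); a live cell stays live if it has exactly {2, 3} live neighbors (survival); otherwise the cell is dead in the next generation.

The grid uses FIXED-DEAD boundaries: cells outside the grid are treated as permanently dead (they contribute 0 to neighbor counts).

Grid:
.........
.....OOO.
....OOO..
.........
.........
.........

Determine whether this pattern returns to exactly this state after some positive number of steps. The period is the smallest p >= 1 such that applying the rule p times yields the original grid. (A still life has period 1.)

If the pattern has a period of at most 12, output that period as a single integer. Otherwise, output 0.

Answer: 2

Derivation:
Simulating and comparing each generation to the original:
Gen 0 (original, given above): 6 live cells
Gen 1: 6 live cells, differs from original
Gen 2: 6 live cells, MATCHES original -> period = 2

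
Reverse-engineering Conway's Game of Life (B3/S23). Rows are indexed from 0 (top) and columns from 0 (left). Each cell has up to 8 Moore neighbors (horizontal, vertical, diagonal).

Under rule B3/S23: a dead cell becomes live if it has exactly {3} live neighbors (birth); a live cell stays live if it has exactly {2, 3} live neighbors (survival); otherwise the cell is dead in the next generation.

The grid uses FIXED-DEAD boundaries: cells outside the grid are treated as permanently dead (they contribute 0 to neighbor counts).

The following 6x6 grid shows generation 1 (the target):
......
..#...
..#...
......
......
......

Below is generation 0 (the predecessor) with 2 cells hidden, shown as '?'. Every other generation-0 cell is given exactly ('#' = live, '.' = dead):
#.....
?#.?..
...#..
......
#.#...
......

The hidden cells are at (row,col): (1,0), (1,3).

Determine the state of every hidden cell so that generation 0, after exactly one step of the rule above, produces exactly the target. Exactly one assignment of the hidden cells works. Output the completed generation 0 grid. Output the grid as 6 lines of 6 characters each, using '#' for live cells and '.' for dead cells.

Hidden generation-0 cells (in order): (1,0), (1,3).
A hidden cell only influences target cells in its own 3x3 neighborhood. Try each of the 2^2 = 4 assignments, step the completed generation 0 forward once under B3/S23, and compare with the target:
  (1,0)=. (1,3)=. -> step gives (1,2)='.' but target has '#' -> reject
  (1,0)=. (1,3)=# -> step reproduces the target at every cell -> ACCEPT
  (1,0)=# (1,3)=. -> step gives (0,0)='#' but target has '.' -> reject
  (1,0)=# (1,3)=# -> step gives (0,0)='#' but target has '.' -> reject
Unique solution: (1,0)=dead, (1,3)=live.
Check: live-neighbor counts of every cell in the completed generation 0:
122110
213120
113120
122210
020100
121100
Applying B3/S23 to generation 0 with these counts gives:
......
..#...
..#...
......
......
......
which matches the target exactly.

Answer: #.....
.#.#..
...#..
......
#.#...
......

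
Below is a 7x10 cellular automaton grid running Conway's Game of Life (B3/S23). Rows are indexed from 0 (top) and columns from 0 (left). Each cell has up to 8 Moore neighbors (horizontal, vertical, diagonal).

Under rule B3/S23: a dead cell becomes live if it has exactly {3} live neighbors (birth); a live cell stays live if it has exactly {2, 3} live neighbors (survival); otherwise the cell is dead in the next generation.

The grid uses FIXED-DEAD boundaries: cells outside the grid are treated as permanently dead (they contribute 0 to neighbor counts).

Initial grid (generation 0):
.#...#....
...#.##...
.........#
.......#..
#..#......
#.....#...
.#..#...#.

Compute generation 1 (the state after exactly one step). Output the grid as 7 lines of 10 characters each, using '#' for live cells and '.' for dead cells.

Simulating step by step:
Generation 0 (given above): 14 live cells
Generation 1: 9 live cells
(generation 1 grid is the final answer)

Answer: ....###...
....###...
......#...
..........
..........
##........
..........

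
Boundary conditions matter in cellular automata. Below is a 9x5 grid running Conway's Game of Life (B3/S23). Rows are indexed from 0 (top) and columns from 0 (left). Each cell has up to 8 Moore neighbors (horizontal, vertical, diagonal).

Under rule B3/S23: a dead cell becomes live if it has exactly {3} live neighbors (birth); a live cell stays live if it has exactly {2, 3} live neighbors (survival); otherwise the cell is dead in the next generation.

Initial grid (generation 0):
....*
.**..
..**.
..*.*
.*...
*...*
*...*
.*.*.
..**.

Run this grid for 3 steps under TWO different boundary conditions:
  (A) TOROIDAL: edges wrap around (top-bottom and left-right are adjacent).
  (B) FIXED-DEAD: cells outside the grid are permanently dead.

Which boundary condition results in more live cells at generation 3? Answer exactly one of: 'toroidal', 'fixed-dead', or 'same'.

Answer: toroidal

Derivation:
Under TOROIDAL boundary, generation 3:
**.**
***..
*..*.
**.*.
.....
.*..*
.*..*
**.*.
..*.*
Population = 21

Under FIXED-DEAD boundary, generation 3:
.....
.....
.....
.....
..**.
...**
..***
.*...
.***.
Population = 11

Comparison: toroidal=21, fixed-dead=11 -> toroidal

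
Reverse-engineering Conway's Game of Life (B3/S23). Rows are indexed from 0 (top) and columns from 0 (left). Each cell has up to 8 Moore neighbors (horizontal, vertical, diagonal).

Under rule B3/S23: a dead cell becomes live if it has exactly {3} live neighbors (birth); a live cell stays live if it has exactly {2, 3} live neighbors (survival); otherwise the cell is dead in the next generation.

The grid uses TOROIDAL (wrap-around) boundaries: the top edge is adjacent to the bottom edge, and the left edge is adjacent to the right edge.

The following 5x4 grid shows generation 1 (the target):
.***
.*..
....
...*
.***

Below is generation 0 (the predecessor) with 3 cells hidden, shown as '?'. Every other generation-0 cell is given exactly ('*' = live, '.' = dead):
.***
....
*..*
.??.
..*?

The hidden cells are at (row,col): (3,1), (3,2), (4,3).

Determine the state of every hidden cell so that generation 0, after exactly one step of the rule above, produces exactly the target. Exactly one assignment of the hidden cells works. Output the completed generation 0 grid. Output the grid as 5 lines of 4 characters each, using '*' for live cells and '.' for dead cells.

Hidden generation-0 cells (in order): (3,1), (3,2), (4,3).
A hidden cell only influences target cells in its own 3x3 neighborhood. Try each of the 2^3 = 8 assignments, step the completed generation 0 forward once under B3/S23, and compare with the target:
  (3,1)=. (3,2)=. (4,3)=. -> step reproduces the target at every cell -> ACCEPT
  (3,1)=. (3,2)=. (4,3)=* -> step gives (0,0)='*' but target has '.' -> reject
  (3,1)=. (3,2)=* (4,3)=. -> step gives (2,3)='*' but target has '.' -> reject
  (3,1)=. (3,2)=* (4,3)=* -> step gives (0,0)='*' but target has '.' -> reject
  (3,1)=* (3,2)=. (4,3)=. -> step gives (2,0)='*' but target has '.' -> reject
  (3,1)=* (3,2)=. (4,3)=* -> step gives (0,0)='*' but target has '.' -> reject
  (3,1)=* (3,2)=* (4,3)=. -> step gives (2,0)='*' but target has '.' -> reject
  (3,1)=* (3,2)=* (4,3)=* -> step gives (0,0)='*' but target has '.' -> reject
Unique solution: (3,1)=dead, (3,2)=dead, (4,3)=dead.
Check: live-neighbor counts of every cell in the completed generation 0:
2232
4344
1111
2223
2333
Applying B3/S23 to generation 0 with these counts gives:
.***
.*..
....
...*
.***
which matches the target exactly.

Answer: .***
....
*..*
....
..*.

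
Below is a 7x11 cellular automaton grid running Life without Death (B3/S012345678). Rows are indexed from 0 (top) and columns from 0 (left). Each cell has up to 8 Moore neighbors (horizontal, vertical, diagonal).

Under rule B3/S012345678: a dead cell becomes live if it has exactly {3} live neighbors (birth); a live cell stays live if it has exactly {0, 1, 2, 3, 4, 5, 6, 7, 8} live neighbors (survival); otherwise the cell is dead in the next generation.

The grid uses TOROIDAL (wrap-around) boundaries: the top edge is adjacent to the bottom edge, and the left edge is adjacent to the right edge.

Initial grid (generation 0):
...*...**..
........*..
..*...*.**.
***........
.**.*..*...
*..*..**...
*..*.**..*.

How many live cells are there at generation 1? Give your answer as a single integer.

Answer: 35

Derivation:
Simulating step by step:
Generation 0 (given above): 24 live cells
Generation 1: 35 live cells
...**.****.
........*..
..*...****.
***....**..
.**.*.**...
*..*..***.*
*.**.**..**
Population at generation 1: 35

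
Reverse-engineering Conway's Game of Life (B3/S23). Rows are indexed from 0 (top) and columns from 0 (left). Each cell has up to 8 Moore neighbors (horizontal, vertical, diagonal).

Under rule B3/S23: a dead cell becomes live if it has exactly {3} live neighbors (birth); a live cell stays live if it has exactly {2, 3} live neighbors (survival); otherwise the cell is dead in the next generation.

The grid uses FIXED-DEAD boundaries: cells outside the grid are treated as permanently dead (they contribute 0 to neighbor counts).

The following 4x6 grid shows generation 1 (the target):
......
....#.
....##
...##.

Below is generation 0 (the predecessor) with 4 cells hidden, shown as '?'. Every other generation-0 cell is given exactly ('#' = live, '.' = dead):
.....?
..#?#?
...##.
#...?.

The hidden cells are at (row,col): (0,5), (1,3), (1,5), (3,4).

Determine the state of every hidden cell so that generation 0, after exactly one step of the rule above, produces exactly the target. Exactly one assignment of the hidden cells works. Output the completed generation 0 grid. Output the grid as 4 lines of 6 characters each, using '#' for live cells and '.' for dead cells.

Answer: ......
..#.#.
...##.
#...#.

Derivation:
Hidden generation-0 cells (in order): (0,5), (1,3), (1,5), (3,4).
A hidden cell only influences target cells in its own 3x3 neighborhood. Try each of the 2^4 = 16 assignments, step the completed generation 0 forward once under B3/S23, and compare with the target:
  (0,5)=. (1,3)=. (1,5)=. (3,4)=. -> step gives (2,3)='#' but target has '.' -> reject
  (0,5)=. (1,3)=. (1,5)=. (3,4)=# -> step reproduces the target at every cell -> ACCEPT
  (0,5)=. (1,3)=. (1,5)=# (3,4)=. -> step gives (1,5)='#' but target has '.' -> reject
  (0,5)=. (1,3)=. (1,5)=# (3,4)=# -> step gives (1,5)='#' but target has '.' -> reject
  (0,5)=. (1,3)=# (1,5)=. (3,4)=. -> step gives (0,3)='#' but target has '.' -> reject
  (0,5)=. (1,3)=# (1,5)=. (3,4)=# -> step gives (0,3)='#' but target has '.' -> reject
  (0,5)=. (1,3)=# (1,5)=# (3,4)=. -> step gives (0,3)='#' but target has '.' -> reject
  (0,5)=. (1,3)=# (1,5)=# (3,4)=# -> step gives (0,3)='#' but target has '.' -> reject
  (0,5)=# (1,3)=. (1,5)=. (3,4)=. -> step gives (1,5)='#' but target has '.' -> reject
  (0,5)=# (1,3)=. (1,5)=. (3,4)=# -> step gives (1,5)='#' but target has '.' -> reject
  (0,5)=# (1,3)=. (1,5)=# (3,4)=. -> step gives (0,4)='#' but target has '.' -> reject
  (0,5)=# (1,3)=. (1,5)=# (3,4)=# -> step gives (0,4)='#' but target has '.' -> reject
  (0,5)=# (1,3)=# (1,5)=. (3,4)=. -> step gives (0,3)='#' but target has '.' -> reject
  (0,5)=# (1,3)=# (1,5)=. (3,4)=# -> step gives (0,3)='#' but target has '.' -> reject
  (0,5)=# (1,3)=# (1,5)=# (3,4)=. -> step gives (0,3)='#' but target has '.' -> reject
  (0,5)=# (1,3)=# (1,5)=# (3,4)=# -> step gives (0,3)='#' but target has '.' -> reject
Unique solution: (0,5)=dead, (1,3)=dead, (1,5)=dead, (3,4)=live.
Check: live-neighbor counts of every cell in the completed generation 0:
011211
011422
122433
011322
Applying B3/S23 to generation 0 with these counts gives:
......
....#.
....##
...##.
which matches the target exactly.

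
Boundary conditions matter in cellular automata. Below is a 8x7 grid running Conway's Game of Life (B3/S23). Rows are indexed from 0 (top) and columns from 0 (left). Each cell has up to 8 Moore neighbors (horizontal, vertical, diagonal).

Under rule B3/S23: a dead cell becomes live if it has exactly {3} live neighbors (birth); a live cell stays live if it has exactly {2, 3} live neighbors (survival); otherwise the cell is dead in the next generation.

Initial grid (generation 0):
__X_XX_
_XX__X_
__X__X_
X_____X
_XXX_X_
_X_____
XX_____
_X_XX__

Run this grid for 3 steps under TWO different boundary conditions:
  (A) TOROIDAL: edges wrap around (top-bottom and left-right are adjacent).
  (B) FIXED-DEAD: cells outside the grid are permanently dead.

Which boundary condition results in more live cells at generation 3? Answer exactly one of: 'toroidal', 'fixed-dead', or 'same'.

Answer: toroidal

Derivation:
Under TOROIDAL boundary, generation 3:
_______
_XX_X__
__X__X_
_X__XX_
_X__XX_
____X_X
____X_X
____XX_
Population = 17

Under FIXED-DEAD boundary, generation 3:
____XX_
_X_XXX_
__XX___
_______
_X___X_
____X__
__XX___
_______
Population = 13

Comparison: toroidal=17, fixed-dead=13 -> toroidal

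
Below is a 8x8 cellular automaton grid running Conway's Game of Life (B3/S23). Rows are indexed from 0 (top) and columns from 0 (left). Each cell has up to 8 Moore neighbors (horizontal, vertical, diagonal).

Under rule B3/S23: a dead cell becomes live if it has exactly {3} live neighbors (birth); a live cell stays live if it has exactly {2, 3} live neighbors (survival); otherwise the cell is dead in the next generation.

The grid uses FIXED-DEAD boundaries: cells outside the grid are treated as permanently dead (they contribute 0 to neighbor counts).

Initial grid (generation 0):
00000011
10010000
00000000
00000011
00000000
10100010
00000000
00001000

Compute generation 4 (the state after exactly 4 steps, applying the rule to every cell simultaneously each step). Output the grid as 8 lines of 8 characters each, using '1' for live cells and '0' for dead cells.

Simulating step by step:
Generation 0 (given above): 10 live cells
Generation 1: 2 live cells
00000000
00000000
00000000
00000000
00000011
00000000
00000000
00000000
Generation 2: 0 live cells
00000000
00000000
00000000
00000000
00000000
00000000
00000000
00000000
Generation 3: 0 live cells
00000000
00000000
00000000
00000000
00000000
00000000
00000000
00000000
Generation 4: 0 live cells
(generation 4 grid is the final answer)

Answer: 00000000
00000000
00000000
00000000
00000000
00000000
00000000
00000000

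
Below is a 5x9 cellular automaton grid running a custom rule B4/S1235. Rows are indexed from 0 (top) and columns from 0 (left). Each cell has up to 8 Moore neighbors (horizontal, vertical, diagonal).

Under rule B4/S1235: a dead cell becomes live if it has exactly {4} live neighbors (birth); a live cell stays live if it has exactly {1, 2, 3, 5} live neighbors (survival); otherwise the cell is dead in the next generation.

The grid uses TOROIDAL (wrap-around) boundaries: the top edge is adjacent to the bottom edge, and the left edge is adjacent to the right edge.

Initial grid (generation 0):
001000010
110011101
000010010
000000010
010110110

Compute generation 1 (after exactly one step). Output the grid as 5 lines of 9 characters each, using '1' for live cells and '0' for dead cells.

Simulating step by step:
Generation 0 (given above): 16 live cells
Generation 1: 25 live cells
(generation 1 grid is the final answer)

Answer: 111110001
110011111
000011111
000000110
010110110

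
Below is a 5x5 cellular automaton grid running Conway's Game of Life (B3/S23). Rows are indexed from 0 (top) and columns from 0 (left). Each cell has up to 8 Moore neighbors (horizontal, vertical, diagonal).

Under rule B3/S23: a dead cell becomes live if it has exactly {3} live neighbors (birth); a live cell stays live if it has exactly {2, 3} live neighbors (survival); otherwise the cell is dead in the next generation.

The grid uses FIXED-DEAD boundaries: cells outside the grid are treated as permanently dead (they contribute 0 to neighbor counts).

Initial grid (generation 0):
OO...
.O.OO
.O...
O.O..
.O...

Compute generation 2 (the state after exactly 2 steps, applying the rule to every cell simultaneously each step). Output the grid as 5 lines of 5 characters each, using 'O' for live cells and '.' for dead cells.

Answer: OOO..
.....
O....
O.O..
.O...

Derivation:
Simulating step by step:
Generation 0 (given above): 9 live cells
Generation 1: 10 live cells
OOO..
.O...
OO.O.
O.O..
.O...
Generation 2: 7 live cells
(generation 2 grid is the final answer)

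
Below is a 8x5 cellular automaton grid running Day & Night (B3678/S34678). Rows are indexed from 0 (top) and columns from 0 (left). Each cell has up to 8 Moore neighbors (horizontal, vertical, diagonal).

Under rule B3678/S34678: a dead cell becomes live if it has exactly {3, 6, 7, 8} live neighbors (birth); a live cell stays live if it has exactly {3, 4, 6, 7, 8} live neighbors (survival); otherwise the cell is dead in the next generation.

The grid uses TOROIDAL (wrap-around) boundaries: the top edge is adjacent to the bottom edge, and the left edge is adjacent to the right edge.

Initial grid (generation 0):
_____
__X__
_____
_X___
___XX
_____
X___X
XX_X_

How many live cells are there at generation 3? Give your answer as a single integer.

Answer: 10

Derivation:
Simulating step by step:
Generation 0 (given above): 9 live cells
Generation 1: 8 live cells
_XX__
_____
_____
_____
_____
X__X_
XX__X
X____
Generation 2: 8 live cells
_____
_____
_____
_____
_____
XX___
XX__X
X_X_X
Generation 3: 10 live cells
_____
_____
_____
_____
_____
XX__X
X_XXX
X__XX
Population at generation 3: 10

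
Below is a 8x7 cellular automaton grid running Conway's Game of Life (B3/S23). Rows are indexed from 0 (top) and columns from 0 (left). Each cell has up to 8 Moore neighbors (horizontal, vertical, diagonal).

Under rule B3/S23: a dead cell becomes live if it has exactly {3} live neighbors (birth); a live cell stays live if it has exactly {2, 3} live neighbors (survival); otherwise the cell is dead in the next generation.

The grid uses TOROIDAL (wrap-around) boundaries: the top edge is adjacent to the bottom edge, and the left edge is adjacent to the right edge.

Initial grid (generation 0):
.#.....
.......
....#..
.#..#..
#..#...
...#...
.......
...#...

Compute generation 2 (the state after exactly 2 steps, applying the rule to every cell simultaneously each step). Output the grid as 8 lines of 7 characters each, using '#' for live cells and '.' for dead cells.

Answer: .......
.......
.......
..#.#..
..#.#..
...#...
.......
.......

Derivation:
Simulating step by step:
Generation 0 (given above): 8 live cells
Generation 1: 5 live cells
.......
.......
.......
...##..
..###..
.......
.......
.......
Generation 2: 5 live cells
(generation 2 grid is the final answer)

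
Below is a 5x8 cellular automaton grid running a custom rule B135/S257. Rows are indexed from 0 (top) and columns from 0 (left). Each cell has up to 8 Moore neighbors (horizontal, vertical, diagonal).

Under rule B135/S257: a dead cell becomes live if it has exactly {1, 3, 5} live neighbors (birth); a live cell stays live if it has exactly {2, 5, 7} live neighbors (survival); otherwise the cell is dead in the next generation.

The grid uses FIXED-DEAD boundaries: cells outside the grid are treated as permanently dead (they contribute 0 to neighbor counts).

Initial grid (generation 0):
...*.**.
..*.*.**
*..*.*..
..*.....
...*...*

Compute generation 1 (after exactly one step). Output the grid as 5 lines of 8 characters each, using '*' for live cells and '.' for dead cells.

Simulating step by step:
Generation 0 (given above): 13 live cells
Generation 1: 22 live cells
(generation 1 grid is the final answer)

Answer: .*.**..*
*.*..*.*
.**.***.
*.****.*
.*..*.*.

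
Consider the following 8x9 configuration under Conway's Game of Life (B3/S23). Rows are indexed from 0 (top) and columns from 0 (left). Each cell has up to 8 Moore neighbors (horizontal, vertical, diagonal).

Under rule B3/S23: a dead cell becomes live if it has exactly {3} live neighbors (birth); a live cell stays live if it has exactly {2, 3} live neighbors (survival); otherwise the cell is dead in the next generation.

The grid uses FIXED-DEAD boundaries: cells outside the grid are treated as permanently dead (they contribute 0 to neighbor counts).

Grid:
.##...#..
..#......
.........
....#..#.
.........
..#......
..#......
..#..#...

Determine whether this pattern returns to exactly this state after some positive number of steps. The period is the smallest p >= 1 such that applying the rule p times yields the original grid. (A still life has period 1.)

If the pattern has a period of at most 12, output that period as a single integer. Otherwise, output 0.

Answer: 0

Derivation:
Simulating and comparing each generation to the original:
Gen 0 (original, given above): 10 live cells
Gen 1: 7 live cells, differs from original
Gen 2: 7 live cells, differs from original
Gen 3: 7 live cells, differs from original
Gen 4: 7 live cells, differs from original
Gen 5: 7 live cells, differs from original
Gen 6: 7 live cells, differs from original
Gen 7: 7 live cells, differs from original
Gen 8: 7 live cells, differs from original
Gen 9: 7 live cells, differs from original
Gen 10: 7 live cells, differs from original
Gen 11: 7 live cells, differs from original
Gen 12: 7 live cells, differs from original
No period found within 12 steps.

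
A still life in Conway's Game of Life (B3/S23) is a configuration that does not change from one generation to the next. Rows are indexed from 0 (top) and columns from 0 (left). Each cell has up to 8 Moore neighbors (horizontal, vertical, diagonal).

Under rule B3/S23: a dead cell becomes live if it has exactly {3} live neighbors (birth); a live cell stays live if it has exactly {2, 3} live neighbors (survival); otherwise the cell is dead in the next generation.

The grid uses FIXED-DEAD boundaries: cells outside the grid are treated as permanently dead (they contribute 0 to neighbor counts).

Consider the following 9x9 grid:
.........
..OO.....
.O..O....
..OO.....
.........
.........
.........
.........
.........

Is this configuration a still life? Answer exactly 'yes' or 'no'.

Answer: yes

Derivation:
Compute generation 1 and compare to generation 0 (given above):
Generation 1:
.........
..OO.....
.O..O....
..OO.....
.........
.........
.........
.........
.........
The grids are IDENTICAL -> still life.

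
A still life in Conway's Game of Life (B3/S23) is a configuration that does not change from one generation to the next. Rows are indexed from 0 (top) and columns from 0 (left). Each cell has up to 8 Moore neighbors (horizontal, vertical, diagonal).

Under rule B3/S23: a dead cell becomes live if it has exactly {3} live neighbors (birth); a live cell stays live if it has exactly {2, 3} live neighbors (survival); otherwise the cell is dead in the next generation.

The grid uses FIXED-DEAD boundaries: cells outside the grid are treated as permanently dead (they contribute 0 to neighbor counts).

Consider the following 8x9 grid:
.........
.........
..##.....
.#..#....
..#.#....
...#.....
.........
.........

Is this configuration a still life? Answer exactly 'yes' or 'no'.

Compute generation 1 and compare to generation 0 (given above):
Generation 1:
.........
.........
..##.....
.#..#....
..#.#....
...#.....
.........
.........
The grids are IDENTICAL -> still life.

Answer: yes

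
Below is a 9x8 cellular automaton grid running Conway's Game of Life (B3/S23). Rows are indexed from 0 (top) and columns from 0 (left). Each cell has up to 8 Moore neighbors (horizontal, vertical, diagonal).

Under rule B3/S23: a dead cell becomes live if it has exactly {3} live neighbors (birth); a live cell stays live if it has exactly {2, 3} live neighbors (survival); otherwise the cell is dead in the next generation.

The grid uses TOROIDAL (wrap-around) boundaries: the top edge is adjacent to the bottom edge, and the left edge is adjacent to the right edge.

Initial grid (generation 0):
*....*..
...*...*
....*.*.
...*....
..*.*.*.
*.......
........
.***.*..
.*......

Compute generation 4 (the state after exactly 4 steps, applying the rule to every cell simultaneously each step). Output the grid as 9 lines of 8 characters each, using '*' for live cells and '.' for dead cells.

Answer: ....**..
*.....*.
..*..*.*
........
.*.*....
........
.*.*....
*...*...
*...*..*

Derivation:
Simulating step by step:
Generation 0 (given above): 16 live cells
Generation 1: 17 live cells
*.......
....****
...**...
...**...
...*....
........
.**.....
.**.....
**..*...
Generation 2: 19 live cells
**..*.*.
...*****
......*.
..*.....
...**...
..*.....
.**.....
...*....
*.*.....
Generation 3: 25 live cells
***.*.*.
*..**...
...**.**
...*....
..**....
.**.....
.***....
...*....
*.**...*
Generation 4: 16 live cells
(generation 4 grid is the final answer)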